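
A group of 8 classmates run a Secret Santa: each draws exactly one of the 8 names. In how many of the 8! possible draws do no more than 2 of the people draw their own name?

37085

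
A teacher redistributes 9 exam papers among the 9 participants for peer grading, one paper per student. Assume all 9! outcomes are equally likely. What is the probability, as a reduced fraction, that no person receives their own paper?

16687/45360

Favorable outcomes: !9 = 133496.
Total outcomes: 9! = 362880.
Probability = 133496/362880 = 16687/45360.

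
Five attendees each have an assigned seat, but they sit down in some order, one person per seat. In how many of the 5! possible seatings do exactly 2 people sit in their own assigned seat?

20

Pick the 2 fixed positions: C(5,2) = 10 ways.
The remaining 3 must be deranged: !3 = 2.
Total: 10 × 2 = 20.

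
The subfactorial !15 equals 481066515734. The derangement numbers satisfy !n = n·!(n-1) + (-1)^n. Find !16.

7697064251745

!16 = 16·481066515734 + 1 = 7697064251745.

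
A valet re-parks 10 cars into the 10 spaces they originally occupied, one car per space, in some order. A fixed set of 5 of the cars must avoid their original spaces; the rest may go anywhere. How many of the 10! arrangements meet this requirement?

Let A_j be the event that the j-th constrained one is fixed. By inclusion-exclusion over the 5 events:
Σ_{j=0}^{5} (-1)^j C(5,j)(10-j)!
= C(5,0)·10! - C(5,1)·9! + C(5,2)·8! - C(5,3)·7! + C(5,4)·6! - C(5,5)·5!
= 3628800 - 1814400 + 403200 - 50400 + 3600 - 120
= 2170680

2170680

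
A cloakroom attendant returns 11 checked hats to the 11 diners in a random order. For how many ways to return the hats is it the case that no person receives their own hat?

14684570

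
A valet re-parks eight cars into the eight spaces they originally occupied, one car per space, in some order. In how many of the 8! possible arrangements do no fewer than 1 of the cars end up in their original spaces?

25487

# with exactly i fixed is C(8,i)·!(8-i); sum over i=1..8:
  i=1: C(8,1)·!7 = 8·1854 = 14832
  i=2: C(8,2)·!6 = 28·265 = 7420
  i=3: C(8,3)·!5 = 56·44 = 2464
  i=4: C(8,4)·!4 = 70·9 = 630
  i=5: C(8,5)·!3 = 56·2 = 112
  i=6: C(8,6)·!2 = 28·1 = 28
  i=7: C(8,7)·!1 = 8·0 = 0
  i=8: C(8,8)·!0 = 1·1 = 1
Total = 25487.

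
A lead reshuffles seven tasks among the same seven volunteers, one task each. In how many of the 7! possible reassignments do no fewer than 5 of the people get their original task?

Sum C(7,i)·!(7-i) for i = 5..7:
  i=5: C(7,5)·!2 = 21·1 = 21
  i=6: C(7,6)·!1 = 7·0 = 0
  i=7: C(7,7)·!0 = 1·1 = 1
Total = 22.

22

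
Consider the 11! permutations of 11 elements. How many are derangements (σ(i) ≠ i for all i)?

14684570

Recurrence: !11 = 10·(!10 + !9).
!11 = 10·(1334961 + 133496) = 10·1468457 = 14684570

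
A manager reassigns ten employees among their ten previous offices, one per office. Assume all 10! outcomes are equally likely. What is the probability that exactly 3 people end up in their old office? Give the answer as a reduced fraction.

103/1680

Favorable outcomes: C(10,3)·!7 = 120·1854 = 222480.
Total outcomes: 10! = 3628800.
Probability = 222480/3628800 = 103/1680.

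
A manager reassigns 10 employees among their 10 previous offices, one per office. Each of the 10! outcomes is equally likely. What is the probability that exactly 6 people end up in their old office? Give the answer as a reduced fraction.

Favorable outcomes: C(10,6)·!4 = 210·9 = 1890.
Total outcomes: 10! = 3628800.
Probability = 1890/3628800 = 1/1920.

1/1920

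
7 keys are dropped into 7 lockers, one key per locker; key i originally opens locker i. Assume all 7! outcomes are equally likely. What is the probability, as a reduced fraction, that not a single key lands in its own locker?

103/280

Favorable outcomes: !7 = 1854.
Total outcomes: 7! = 5040.
Probability = 1854/5040 = 103/280.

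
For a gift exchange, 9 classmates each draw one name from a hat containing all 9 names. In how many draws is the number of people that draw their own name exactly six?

168

Pick the 6 fixed positions: C(9,6) = 84 ways.
The remaining 3 must be deranged: !3 = 2.
Total: 84 × 2 = 168.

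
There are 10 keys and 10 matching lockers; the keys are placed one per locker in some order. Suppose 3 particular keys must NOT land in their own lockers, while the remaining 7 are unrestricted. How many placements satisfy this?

2656080

Inclusion-exclusion on the 3 forbidden self-matches:
Σ_{j=0}^{3} (-1)^j C(3,j)(10-j)!
= C(3,0)·10! - C(3,1)·9! + C(3,2)·8! - C(3,3)·7!
= 3628800 - 1088640 + 120960 - 5040
= 2656080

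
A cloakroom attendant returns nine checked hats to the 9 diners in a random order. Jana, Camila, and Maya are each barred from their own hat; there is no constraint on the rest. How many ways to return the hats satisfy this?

256320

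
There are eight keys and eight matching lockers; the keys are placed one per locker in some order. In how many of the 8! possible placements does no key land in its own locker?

Use !n = (n-1)(!(n-1) + !(n-2)).
!8 = 7·(1854 + 265) = 7·2119 = 14833

14833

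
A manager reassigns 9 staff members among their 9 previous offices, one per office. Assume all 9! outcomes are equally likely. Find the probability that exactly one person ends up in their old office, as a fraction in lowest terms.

2119/5760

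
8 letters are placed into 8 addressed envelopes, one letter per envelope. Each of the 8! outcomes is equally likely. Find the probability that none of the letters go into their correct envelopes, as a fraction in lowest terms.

2119/5760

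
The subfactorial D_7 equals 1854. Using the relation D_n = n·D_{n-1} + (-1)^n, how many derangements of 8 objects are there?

14833

D_8 = 8·1854 + 1 = 14833.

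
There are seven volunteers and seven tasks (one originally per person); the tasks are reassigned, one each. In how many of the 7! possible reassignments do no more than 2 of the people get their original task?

4633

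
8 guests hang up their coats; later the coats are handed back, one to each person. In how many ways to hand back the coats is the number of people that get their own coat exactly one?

14832

Choose which one of the 8 is fixed: C(8,1) = 8.
The other 7 form a derangement: !7 = 1854.
Total: 8 × 1854 = 14832.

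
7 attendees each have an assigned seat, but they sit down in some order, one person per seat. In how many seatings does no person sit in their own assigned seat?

!7 is the nearest integer to 7!/e.
7! = 5040, and 5040/e ≈ 1854.11, so !7 = 1854.

1854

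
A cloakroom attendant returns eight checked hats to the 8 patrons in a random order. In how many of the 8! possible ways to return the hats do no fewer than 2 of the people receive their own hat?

# with exactly i fixed is C(8,i)·!(8-i); sum over i=2..8:
  i=2: C(8,2)·!6 = 28·265 = 7420
  i=3: C(8,3)·!5 = 56·44 = 2464
  i=4: C(8,4)·!4 = 70·9 = 630
  i=5: C(8,5)·!3 = 56·2 = 112
  i=6: C(8,6)·!2 = 28·1 = 28
  i=7: C(8,7)·!1 = 8·0 = 0
  i=8: C(8,8)·!0 = 1·1 = 1
Total = 10655.

10655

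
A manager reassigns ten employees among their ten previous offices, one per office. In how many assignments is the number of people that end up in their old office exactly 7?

Choose which 7 of the 10 are fixed: C(10,7) = 120.
The other 3 form a derangement: !3 = 2.
Total: 120 × 2 = 240.

240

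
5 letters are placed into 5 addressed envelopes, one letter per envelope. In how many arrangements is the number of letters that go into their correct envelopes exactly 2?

20

Choose which 2 of the 5 are fixed: C(5,2) = 10.
The other 3 form a derangement: !3 = 2.
Total: 10 × 2 = 20.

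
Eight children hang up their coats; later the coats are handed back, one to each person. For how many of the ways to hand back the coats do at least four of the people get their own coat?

# with exactly i fixed is C(8,i)·!(8-i); sum over i=4..8:
  i=4: C(8,4)·!4 = 70·9 = 630
  i=5: C(8,5)·!3 = 56·2 = 112
  i=6: C(8,6)·!2 = 28·1 = 28
  i=7: C(8,7)·!1 = 8·0 = 0
  i=8: C(8,8)·!0 = 1·1 = 1
Total = 771.

771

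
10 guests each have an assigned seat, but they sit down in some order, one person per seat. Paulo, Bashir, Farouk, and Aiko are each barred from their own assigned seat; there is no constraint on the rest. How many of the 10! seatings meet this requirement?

2399760

Let A_j be the event that the j-th constrained one is fixed. By inclusion-exclusion over the 4 events:
Σ_{j=0}^{4} (-1)^j C(4,j)(10-j)!
= C(4,0)·10! - C(4,1)·9! + C(4,2)·8! - C(4,3)·7! + C(4,4)·6!
= 3628800 - 1451520 + 241920 - 20160 + 720
= 2399760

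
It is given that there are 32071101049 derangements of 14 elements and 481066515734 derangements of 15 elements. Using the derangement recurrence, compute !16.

7697064251745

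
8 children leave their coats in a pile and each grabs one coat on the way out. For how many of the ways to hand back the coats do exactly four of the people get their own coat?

Pick the 4 fixed positions: C(8,4) = 70 ways.
The remaining 4 must be deranged: !4 = 9.
Total: 70 × 9 = 630.

630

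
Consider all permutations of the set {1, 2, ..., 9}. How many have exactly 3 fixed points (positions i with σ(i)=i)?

Choose which 3 of the 9 are fixed: C(9,3) = 84.
The other 6 form a derangement: !6 = 265.
Total: 84 × 265 = 22260.

22260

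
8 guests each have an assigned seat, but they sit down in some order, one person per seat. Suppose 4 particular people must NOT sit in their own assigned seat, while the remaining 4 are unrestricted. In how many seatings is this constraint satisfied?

24024

Let A_j be the event that the j-th constrained one is fixed. By inclusion-exclusion over the 4 events:
Σ_{j=0}^{4} (-1)^j C(4,j)(8-j)!
= C(4,0)·8! - C(4,1)·7! + C(4,2)·6! - C(4,3)·5! + C(4,4)·4!
= 40320 - 20160 + 4320 - 480 + 24
= 24024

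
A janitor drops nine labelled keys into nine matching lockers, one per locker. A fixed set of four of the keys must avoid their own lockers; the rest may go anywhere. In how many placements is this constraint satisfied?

229080

Let A_j be the event that the j-th constrained one is fixed. By inclusion-exclusion over the 4 events:
Σ_{j=0}^{4} (-1)^j C(4,j)(9-j)!
= C(4,0)·9! - C(4,1)·8! + C(4,2)·7! - C(4,3)·6! + C(4,4)·5!
= 362880 - 161280 + 30240 - 2880 + 120
= 229080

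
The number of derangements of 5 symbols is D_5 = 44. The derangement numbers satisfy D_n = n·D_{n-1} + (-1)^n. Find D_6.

D_6 = 6·44 + 1 = 265.

265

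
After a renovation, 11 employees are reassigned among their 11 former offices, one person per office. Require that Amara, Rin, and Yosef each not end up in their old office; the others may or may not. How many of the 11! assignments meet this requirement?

Let A_j be the event that the j-th constrained one is fixed. By inclusion-exclusion over the 3 events:
Σ_{j=0}^{3} (-1)^j C(3,j)(11-j)!
= C(3,0)·11! - C(3,1)·10! + C(3,2)·9! - C(3,3)·8!
= 39916800 - 10886400 + 1088640 - 40320
= 30078720

30078720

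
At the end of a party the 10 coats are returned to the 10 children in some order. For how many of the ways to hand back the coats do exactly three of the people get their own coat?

222480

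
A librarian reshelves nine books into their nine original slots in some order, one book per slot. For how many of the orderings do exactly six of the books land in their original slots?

Choose which 6 of the 9 are fixed: C(9,6) = 84.
The remaining 3 must be deranged: !3 = 2.
Total: 84 × 2 = 168.

168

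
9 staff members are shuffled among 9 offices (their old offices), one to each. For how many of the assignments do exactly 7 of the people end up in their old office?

36

Choose which 7 of the 9 are fixed: C(9,7) = 36.
The remaining 2 must be deranged: !2 = 1.
Total: 36 × 1 = 36.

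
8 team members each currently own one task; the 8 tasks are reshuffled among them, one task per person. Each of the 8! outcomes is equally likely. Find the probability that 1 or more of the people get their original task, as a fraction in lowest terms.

3641/5760

Favorable outcomes: Σ_{i≥1} C(8,i)·!(8-i) = 8·1854 + 28·265 + 56·44 + 70·9 + 56·2 + 28·1 + 8·0 + 1·1 = 25487.
Total outcomes: 8! = 40320.
Probability = 25487/40320 = 3641/5760.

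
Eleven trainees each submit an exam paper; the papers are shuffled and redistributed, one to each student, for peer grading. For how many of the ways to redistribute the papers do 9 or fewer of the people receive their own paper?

39916799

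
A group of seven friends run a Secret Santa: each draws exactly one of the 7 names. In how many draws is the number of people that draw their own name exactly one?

1855

Choose which one of the 7 is fixed: C(7,1) = 7.
The remaining 6 must be deranged: !6 = 265.
Total: 7 × 265 = 1855.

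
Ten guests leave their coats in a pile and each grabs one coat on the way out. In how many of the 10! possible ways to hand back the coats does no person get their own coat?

1334961

Use !n = n·!(n-1) + (-1)^n.
!10 = 10·133496 + 1 = 1334961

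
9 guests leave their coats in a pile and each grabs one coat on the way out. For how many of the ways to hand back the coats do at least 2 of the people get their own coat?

95887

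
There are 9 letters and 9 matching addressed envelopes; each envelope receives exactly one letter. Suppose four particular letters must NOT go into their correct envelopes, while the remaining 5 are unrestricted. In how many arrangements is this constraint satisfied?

229080

Let A_j be the event that the j-th constrained one is fixed. By inclusion-exclusion over the 4 events:
Σ_{j=0}^{4} (-1)^j C(4,j)(9-j)!
= C(4,0)·9! - C(4,1)·8! + C(4,2)·7! - C(4,3)·6! + C(4,4)·5!
= 362880 - 161280 + 30240 - 2880 + 120
= 229080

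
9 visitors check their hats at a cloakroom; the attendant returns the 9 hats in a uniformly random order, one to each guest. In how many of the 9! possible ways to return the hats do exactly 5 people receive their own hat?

Pick the 5 fixed positions: C(9,5) = 126 ways.
The other 4 form a derangement: !4 = 9.
Total: 126 × 9 = 1134.

1134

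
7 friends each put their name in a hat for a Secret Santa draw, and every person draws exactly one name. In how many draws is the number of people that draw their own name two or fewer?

4633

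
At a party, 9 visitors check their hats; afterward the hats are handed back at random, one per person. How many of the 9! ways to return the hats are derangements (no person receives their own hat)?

The subfactorial !9 = [9!/e] (nearest integer).
9! = 362880, and 362880/e ≈ 133496.09, so !9 = 133496.

133496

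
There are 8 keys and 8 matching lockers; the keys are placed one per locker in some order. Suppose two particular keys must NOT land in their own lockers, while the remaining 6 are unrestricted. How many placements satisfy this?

30960

Let A_j be the event that the j-th constrained one is fixed. By inclusion-exclusion over the 2 events:
Σ_{j=0}^{2} (-1)^j C(2,j)(8-j)!
= C(2,0)·8! - C(2,1)·7! + C(2,2)·6!
= 40320 - 10080 + 720
= 30960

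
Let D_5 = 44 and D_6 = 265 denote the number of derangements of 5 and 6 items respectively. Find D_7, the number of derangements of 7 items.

1854

D_7 = (7-1)·(D_6 + D_5) = 6·(265 + 44) = 6·309 = 1854.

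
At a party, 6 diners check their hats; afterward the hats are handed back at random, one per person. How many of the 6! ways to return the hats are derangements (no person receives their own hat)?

265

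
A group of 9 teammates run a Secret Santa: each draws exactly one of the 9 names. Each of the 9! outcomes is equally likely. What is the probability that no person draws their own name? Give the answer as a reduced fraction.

16687/45360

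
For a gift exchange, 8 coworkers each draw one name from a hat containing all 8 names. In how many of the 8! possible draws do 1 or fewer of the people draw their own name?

# with exactly i fixed is C(8,i)·!(8-i); sum over i=0..1:
  i=0: C(8,0)·!8 = 1·14833 = 14833
  i=1: C(8,1)·!7 = 8·1854 = 14832
Total = 29665.

29665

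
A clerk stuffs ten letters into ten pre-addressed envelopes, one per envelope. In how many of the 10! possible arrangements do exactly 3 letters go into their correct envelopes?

Choose which 3 of the 10 are fixed: C(10,3) = 120.
The other 7 form a derangement: !7 = 1854.
Total: 120 × 1854 = 222480.

222480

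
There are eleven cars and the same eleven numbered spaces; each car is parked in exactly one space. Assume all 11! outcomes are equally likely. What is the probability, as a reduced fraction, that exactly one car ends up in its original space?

Favorable outcomes: C(11,1)·!10 = 11·1334961 = 14684571.
Total outcomes: 11! = 39916800.
Probability = 14684571/39916800 = 16481/44800.

16481/44800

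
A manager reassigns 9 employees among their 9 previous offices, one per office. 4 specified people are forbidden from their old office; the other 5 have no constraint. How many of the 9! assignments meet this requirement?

229080

Let A_j be the event that the j-th constrained one is fixed. By inclusion-exclusion over the 4 events:
Σ_{j=0}^{4} (-1)^j C(4,j)(9-j)!
= C(4,0)·9! - C(4,1)·8! + C(4,2)·7! - C(4,3)·6! + C(4,4)·5!
= 362880 - 161280 + 30240 - 2880 + 120
= 229080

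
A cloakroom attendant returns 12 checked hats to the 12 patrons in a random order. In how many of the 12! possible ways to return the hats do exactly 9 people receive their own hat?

440

Choose which 9 of the 12 are fixed: C(12,9) = 220.
The remaining 3 must be deranged: !3 = 2.
Total: 220 × 2 = 440.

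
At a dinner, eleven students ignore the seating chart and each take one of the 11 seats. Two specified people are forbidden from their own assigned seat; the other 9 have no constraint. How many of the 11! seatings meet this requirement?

Inclusion-exclusion on the 2 forbidden self-matches:
Σ_{j=0}^{2} (-1)^j C(2,j)(11-j)!
= C(2,0)·11! - C(2,1)·10! + C(2,2)·9!
= 39916800 - 7257600 + 362880
= 33022080

33022080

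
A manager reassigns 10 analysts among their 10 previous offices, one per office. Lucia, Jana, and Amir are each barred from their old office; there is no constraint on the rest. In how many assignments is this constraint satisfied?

2656080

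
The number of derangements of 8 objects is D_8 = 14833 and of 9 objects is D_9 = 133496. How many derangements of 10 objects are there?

1334961

D_10 = (10-1)·(D_9 + D_8) = 9·(133496 + 14833) = 9·148329 = 1334961.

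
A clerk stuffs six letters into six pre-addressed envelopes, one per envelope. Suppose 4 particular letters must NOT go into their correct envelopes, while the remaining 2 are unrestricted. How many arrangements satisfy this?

362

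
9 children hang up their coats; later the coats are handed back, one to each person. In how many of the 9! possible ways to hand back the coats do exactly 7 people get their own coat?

Choose which 7 of the 9 are fixed: C(9,7) = 36.
The remaining 2 must be deranged: !2 = 1.
Total: 36 × 1 = 36.

36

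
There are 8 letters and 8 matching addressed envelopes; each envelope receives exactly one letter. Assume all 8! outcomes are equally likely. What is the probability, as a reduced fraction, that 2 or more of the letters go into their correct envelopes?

Favorable outcomes: Σ_{i≥2} C(8,i)·!(8-i) = 28·265 + 56·44 + 70·9 + 56·2 + 28·1 + 8·0 + 1·1 = 10655.
Total outcomes: 8! = 40320.
Probability = 10655/40320 = 2131/8064.

2131/8064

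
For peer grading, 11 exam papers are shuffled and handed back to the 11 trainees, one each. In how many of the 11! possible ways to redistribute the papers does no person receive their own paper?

14684570

The number of derangements of 11 is !11 = Σ_{k=0}^{11} (-1)^k·11!/k!
= 11! - 11!/1! + 11!/2! - 11!/3! + 11!/4! - 11!/5! + 11!/6! - 11!/7! + 11!/8! - 11!/9! + 11!/10! - 11!/11!
= 39916800 - 39916800 + 19958400 - 6652800 + 1663200 - 332640 + 55440 - 7920 + 990 - 110 + 11 - 1
= 14684570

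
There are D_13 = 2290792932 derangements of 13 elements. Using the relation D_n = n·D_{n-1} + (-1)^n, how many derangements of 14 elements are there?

32071101049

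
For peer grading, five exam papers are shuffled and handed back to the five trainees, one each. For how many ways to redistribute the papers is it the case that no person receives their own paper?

44

Use !n = (n-1)(!(n-1) + !(n-2)).
!5 = 4·(9 + 2) = 4·11 = 44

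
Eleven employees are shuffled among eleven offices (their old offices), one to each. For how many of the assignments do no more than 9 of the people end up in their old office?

39916799

# with exactly i fixed is C(11,i)·!(11-i); sum over i=0..9:
  i=0: C(11,0)·!11 = 1·14684570 = 14684570
  i=1: C(11,1)·!10 = 11·1334961 = 14684571
  i=2: C(11,2)·!9 = 55·133496 = 7342280
  i=3: C(11,3)·!8 = 165·14833 = 2447445
  i=4: C(11,4)·!7 = 330·1854 = 611820
  i=5: C(11,5)·!6 = 462·265 = 122430
  i=6: C(11,6)·!5 = 462·44 = 20328
  i=7: C(11,7)·!4 = 330·9 = 2970
  i=8: C(11,8)·!3 = 165·2 = 330
  i=9: C(11,9)·!2 = 55·1 = 55
Total = 39916799.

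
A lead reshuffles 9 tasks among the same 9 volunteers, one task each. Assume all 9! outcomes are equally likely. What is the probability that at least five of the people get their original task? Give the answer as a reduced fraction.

1339/362880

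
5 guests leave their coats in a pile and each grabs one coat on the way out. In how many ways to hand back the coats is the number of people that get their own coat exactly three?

10

Pick the 3 fixed positions: C(5,3) = 10 ways.
The other 2 form a derangement: !2 = 1.
Total: 10 × 1 = 10.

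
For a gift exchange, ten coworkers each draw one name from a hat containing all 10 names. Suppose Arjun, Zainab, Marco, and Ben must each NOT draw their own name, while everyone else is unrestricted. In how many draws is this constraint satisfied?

Inclusion-exclusion on the 4 forbidden self-matches:
Σ_{j=0}^{4} (-1)^j C(4,j)(10-j)!
= C(4,0)·10! - C(4,1)·9! + C(4,2)·8! - C(4,3)·7! + C(4,4)·6!
= 3628800 - 1451520 + 241920 - 20160 + 720
= 2399760

2399760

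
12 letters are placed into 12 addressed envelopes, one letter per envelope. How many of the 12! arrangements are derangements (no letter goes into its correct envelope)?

176214841

By inclusion-exclusion, !12 = Σ (-1)^k · 12!/k! for k=0..12
= 12! - 12!/1! + 12!/2! - 12!/3! + 12!/4! - 12!/5! + 12!/6! - 12!/7! + 12!/8! - 12!/9! + 12!/10! - 12!/11! + 12!/12!
= 479001600 - 479001600 + 239500800 - 79833600 + 19958400 - 3991680 + 665280 - 95040 + 11880 - 1320 + 132 - 12 + 1
= 176214841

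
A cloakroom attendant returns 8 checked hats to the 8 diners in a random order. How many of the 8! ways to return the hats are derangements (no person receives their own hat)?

!8 = 8! · Σ_{k=0}^{8} (-1)^k/k!
= 8! - 8!/1! + 8!/2! - 8!/3! + 8!/4! - 8!/5! + 8!/6! - 8!/7! + 8!/8!
= 40320 - 40320 + 20160 - 6720 + 1680 - 336 + 56 - 8 + 1
= 14833

14833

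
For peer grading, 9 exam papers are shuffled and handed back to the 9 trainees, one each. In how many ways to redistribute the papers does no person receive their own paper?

133496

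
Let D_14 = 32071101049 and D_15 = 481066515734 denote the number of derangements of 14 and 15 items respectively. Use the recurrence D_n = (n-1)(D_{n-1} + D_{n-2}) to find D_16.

D_16 = (16-1)·(D_15 + D_14) = 15·(481066515734 + 32071101049) = 15·513137616783 = 7697064251745.

7697064251745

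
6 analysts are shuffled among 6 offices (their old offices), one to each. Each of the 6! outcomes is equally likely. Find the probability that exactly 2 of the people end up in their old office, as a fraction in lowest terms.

3/16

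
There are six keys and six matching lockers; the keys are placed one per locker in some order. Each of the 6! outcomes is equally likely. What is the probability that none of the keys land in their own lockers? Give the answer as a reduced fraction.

Favorable outcomes: !6 = 265.
Total outcomes: 6! = 720.
Probability = 265/720 = 53/144.

53/144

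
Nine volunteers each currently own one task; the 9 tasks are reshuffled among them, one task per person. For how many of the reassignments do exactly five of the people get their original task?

1134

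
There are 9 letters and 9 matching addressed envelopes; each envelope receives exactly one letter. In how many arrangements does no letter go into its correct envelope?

133496

!9 = 9! · Σ_{k=0}^{9} (-1)^k/k!
= 9! - 9!/1! + 9!/2! - 9!/3! + 9!/4! - 9!/5! + 9!/6! - 9!/7! + 9!/8! - 9!/9!
= 362880 - 362880 + 181440 - 60480 + 15120 - 3024 + 504 - 72 + 9 - 1
= 133496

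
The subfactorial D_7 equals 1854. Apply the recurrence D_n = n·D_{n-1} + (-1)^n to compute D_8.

D_8 = 8·1854 + 1 = 14833.

14833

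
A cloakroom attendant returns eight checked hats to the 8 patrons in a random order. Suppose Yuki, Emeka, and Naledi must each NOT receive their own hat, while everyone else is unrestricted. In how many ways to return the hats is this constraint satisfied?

27240

Let A_j be the event that the j-th constrained one is fixed. By inclusion-exclusion over the 3 events:
Σ_{j=0}^{3} (-1)^j C(3,j)(8-j)!
= C(3,0)·8! - C(3,1)·7! + C(3,2)·6! - C(3,3)·5!
= 40320 - 15120 + 2160 - 120
= 27240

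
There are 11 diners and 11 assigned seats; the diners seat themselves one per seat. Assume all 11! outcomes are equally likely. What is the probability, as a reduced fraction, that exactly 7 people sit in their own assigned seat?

1/13440

Favorable outcomes: C(11,7)·!4 = 330·9 = 2970.
Total outcomes: 11! = 39916800.
Probability = 2970/39916800 = 1/13440.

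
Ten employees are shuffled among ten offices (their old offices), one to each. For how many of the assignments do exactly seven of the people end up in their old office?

240

Choose which 7 of the 10 are fixed: C(10,7) = 120.
The remaining 3 must be deranged: !3 = 2.
Total: 120 × 2 = 240.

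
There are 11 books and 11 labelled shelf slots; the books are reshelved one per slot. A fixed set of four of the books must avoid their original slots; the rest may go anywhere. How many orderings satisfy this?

Let A_j be the event that the j-th constrained one is fixed. By inclusion-exclusion over the 4 events:
Σ_{j=0}^{4} (-1)^j C(4,j)(11-j)!
= C(4,0)·11! - C(4,1)·10! + C(4,2)·9! - C(4,3)·8! + C(4,4)·7!
= 39916800 - 14515200 + 2177280 - 161280 + 5040
= 27422640

27422640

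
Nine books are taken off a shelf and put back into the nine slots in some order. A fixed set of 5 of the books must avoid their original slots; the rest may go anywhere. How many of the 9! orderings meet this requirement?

205056

Let A_j be the event that the j-th constrained one is fixed. By inclusion-exclusion over the 5 events:
Σ_{j=0}^{5} (-1)^j C(5,j)(9-j)!
= C(5,0)·9! - C(5,1)·8! + C(5,2)·7! - C(5,3)·6! + C(5,4)·5! - C(5,5)·4!
= 362880 - 201600 + 50400 - 7200 + 600 - 24
= 205056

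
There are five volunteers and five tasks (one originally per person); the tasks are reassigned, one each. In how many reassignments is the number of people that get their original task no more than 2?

# with exactly i fixed is C(5,i)·!(5-i); sum over i=0..2:
  i=0: C(5,0)·!5 = 1·44 = 44
  i=1: C(5,1)·!4 = 5·9 = 45
  i=2: C(5,2)·!3 = 10·2 = 20
Total = 109.

109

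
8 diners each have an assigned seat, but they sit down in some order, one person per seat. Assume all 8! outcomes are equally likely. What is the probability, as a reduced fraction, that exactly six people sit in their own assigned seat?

Favorable outcomes: C(8,6)·!2 = 28·1 = 28.
Total outcomes: 8! = 40320.
Probability = 28/40320 = 1/1440.

1/1440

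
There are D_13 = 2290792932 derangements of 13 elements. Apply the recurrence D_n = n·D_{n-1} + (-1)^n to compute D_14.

D_14 = 14·2290792932 + 1 = 32071101049.

32071101049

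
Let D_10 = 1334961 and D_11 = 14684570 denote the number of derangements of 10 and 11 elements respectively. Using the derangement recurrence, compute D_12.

176214841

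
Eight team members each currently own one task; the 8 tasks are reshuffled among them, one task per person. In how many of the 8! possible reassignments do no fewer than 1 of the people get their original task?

Sum C(8,i)·!(8-i) for i = 1..8:
  i=1: C(8,1)·!7 = 8·1854 = 14832
  i=2: C(8,2)·!6 = 28·265 = 7420
  i=3: C(8,3)·!5 = 56·44 = 2464
  i=4: C(8,4)·!4 = 70·9 = 630
  i=5: C(8,5)·!3 = 56·2 = 112
  i=6: C(8,6)·!2 = 28·1 = 28
  i=7: C(8,7)·!1 = 8·0 = 0
  i=8: C(8,8)·!0 = 1·1 = 1
Total = 25487.

25487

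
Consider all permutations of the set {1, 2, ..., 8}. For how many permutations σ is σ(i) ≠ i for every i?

The number of derangements of 8 is !8 = Σ_{k=0}^{8} (-1)^k·8!/k!
= 8! - 8!/1! + 8!/2! - 8!/3! + 8!/4! - 8!/5! + 8!/6! - 8!/7! + 8!/8!
= 40320 - 40320 + 20160 - 6720 + 1680 - 336 + 56 - 8 + 1
= 14833

14833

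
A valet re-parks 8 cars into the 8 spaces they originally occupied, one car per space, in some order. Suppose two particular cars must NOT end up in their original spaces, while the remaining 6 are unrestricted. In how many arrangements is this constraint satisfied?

30960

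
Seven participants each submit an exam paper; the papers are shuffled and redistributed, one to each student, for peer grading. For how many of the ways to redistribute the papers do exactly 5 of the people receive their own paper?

Pick the 5 fixed positions: C(7,5) = 21 ways.
The remaining 2 must be deranged: !2 = 1.
Total: 21 × 1 = 21.

21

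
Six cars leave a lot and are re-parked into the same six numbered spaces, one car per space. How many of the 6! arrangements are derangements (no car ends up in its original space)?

265

The subfactorial !6 = [6!/e] (nearest integer).
6! = 720, and 720/e ≈ 264.87, so !6 = 265.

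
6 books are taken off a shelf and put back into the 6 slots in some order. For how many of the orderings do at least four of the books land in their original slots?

16

Sum C(6,i)·!(6-i) for i = 4..6:
  i=4: C(6,4)·!2 = 15·1 = 15
  i=5: C(6,5)·!1 = 6·0 = 0
  i=6: C(6,6)·!0 = 1·1 = 1
Total = 16.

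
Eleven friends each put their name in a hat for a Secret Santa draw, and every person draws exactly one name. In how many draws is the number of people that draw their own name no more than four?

39770686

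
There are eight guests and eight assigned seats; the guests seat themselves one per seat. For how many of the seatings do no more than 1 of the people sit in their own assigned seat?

29665

Sum C(8,i)·!(8-i) for i = 0..1:
  i=0: C(8,0)·!8 = 1·14833 = 14833
  i=1: C(8,1)·!7 = 8·1854 = 14832
Total = 29665.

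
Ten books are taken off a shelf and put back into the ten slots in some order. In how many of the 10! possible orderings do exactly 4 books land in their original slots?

Choose which 4 of the 10 are fixed: C(10,4) = 210.
The remaining 6 must be deranged: !6 = 265.
Total: 210 × 265 = 55650.

55650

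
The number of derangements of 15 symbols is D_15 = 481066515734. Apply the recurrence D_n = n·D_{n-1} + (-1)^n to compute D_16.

7697064251745

D_16 = 16·481066515734 + 1 = 7697064251745.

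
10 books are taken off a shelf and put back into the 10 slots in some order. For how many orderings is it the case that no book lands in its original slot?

1334961

Recurrence: !10 = 10·!9 + (-1)^10.
!10 = 10·133496 + 1 = 1334961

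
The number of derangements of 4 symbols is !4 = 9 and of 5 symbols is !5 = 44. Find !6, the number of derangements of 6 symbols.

265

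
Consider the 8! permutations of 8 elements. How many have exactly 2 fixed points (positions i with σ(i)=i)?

7420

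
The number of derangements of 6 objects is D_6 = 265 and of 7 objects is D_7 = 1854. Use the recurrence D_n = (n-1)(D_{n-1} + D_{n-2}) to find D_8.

14833

D_8 = (8-1)·(D_7 + D_6) = 7·(1854 + 265) = 7·2119 = 14833.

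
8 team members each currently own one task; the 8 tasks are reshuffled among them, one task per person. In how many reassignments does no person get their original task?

14833

By inclusion-exclusion, !8 = Σ (-1)^k · 8!/k! for k=0..8
= 8! - 8!/1! + 8!/2! - 8!/3! + 8!/4! - 8!/5! + 8!/6! - 8!/7! + 8!/8!
= 40320 - 40320 + 20160 - 6720 + 1680 - 336 + 56 - 8 + 1
= 14833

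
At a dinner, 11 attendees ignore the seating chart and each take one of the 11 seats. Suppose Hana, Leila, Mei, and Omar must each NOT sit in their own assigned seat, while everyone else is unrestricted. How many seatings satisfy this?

27422640

Inclusion-exclusion on the 4 forbidden self-matches:
Σ_{j=0}^{4} (-1)^j C(4,j)(11-j)!
= C(4,0)·11! - C(4,1)·10! + C(4,2)·9! - C(4,3)·8! + C(4,4)·7!
= 39916800 - 14515200 + 2177280 - 161280 + 5040
= 27422640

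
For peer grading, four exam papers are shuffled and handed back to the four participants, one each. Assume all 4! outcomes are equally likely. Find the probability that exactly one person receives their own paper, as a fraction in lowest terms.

1/3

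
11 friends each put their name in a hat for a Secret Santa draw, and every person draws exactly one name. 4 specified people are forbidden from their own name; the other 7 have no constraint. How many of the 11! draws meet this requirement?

Inclusion-exclusion on the 4 forbidden self-matches:
Σ_{j=0}^{4} (-1)^j C(4,j)(11-j)!
= C(4,0)·11! - C(4,1)·10! + C(4,2)·9! - C(4,3)·8! + C(4,4)·7!
= 39916800 - 14515200 + 2177280 - 161280 + 5040
= 27422640

27422640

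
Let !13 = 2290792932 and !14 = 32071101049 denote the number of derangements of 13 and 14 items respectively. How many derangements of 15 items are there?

!15 = (15-1)·(!14 + !13) = 14·(32071101049 + 2290792932) = 14·34361893981 = 481066515734.

481066515734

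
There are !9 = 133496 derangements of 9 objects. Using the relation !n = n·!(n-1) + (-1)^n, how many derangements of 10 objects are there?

!10 = 10·133496 + 1 = 1334961.

1334961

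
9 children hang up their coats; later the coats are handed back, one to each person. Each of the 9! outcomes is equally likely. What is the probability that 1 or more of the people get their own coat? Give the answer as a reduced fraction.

28673/45360

Favorable outcomes: Σ_{i≥1} C(9,i)·!(9-i) = 9·14833 + 36·1854 + 84·265 + 126·44 + 126·9 + 84·2 + 36·1 + 9·0 + 1·1 = 229384.
Total outcomes: 9! = 362880.
Probability = 229384/362880 = 28673/45360.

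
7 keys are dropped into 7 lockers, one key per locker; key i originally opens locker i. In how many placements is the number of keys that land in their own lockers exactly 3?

315

Choose which 3 of the 7 are fixed: C(7,3) = 35.
The remaining 4 must be deranged: !4 = 9.
Total: 35 × 9 = 315.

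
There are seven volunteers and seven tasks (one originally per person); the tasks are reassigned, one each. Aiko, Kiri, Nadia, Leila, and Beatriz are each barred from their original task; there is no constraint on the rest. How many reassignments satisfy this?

Let A_j be the event that the j-th constrained one is fixed. By inclusion-exclusion over the 5 events:
Σ_{j=0}^{5} (-1)^j C(5,j)(7-j)!
= C(5,0)·7! - C(5,1)·6! + C(5,2)·5! - C(5,3)·4! + C(5,4)·3! - C(5,5)·2!
= 5040 - 3600 + 1200 - 240 + 30 - 2
= 2428

2428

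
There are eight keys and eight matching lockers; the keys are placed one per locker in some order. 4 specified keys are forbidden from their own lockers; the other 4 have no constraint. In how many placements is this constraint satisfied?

24024

Let A_j be the event that the j-th constrained one is fixed. By inclusion-exclusion over the 4 events:
Σ_{j=0}^{4} (-1)^j C(4,j)(8-j)!
= C(4,0)·8! - C(4,1)·7! + C(4,2)·6! - C(4,3)·5! + C(4,4)·4!
= 40320 - 20160 + 4320 - 480 + 24
= 24024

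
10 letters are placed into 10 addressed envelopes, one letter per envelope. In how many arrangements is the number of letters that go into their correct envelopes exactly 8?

45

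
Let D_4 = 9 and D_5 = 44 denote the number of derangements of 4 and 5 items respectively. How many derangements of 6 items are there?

265

D_6 = (6-1)·(D_5 + D_4) = 5·(44 + 9) = 5·53 = 265.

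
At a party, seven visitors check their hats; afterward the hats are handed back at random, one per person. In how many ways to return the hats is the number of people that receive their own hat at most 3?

4948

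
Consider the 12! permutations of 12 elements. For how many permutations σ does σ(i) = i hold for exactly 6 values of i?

Choose which 6 of the 12 are fixed: C(12,6) = 924.
The remaining 6 must be deranged: !6 = 265.
Total: 924 × 265 = 244860.

244860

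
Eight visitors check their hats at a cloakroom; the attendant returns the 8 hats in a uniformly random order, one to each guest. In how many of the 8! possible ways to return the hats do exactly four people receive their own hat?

Pick the 4 fixed positions: C(8,4) = 70 ways.
The remaining 4 must be deranged: !4 = 9.
Total: 70 × 9 = 630.

630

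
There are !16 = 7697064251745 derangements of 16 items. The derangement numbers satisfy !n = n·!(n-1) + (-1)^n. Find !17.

130850092279664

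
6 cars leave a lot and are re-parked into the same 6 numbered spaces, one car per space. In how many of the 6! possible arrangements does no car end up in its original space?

By inclusion-exclusion, !6 = Σ (-1)^k · 6!/k! for k=0..6
= 6! - 6!/1! + 6!/2! - 6!/3! + 6!/4! - 6!/5! + 6!/6!
= 720 - 720 + 360 - 120 + 30 - 6 + 1
= 265

265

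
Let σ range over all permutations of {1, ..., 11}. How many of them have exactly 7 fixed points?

Choose which 7 of the 11 are fixed: C(11,7) = 330.
The other 4 form a derangement: !4 = 9.
Total: 330 × 9 = 2970.

2970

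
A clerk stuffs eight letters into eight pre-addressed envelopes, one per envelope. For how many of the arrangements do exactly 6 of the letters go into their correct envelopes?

28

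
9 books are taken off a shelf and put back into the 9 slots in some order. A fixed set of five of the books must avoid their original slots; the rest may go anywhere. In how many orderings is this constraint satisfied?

205056

Let A_j be the event that the j-th constrained one is fixed. By inclusion-exclusion over the 5 events:
Σ_{j=0}^{5} (-1)^j C(5,j)(9-j)!
= C(5,0)·9! - C(5,1)·8! + C(5,2)·7! - C(5,3)·6! + C(5,4)·5! - C(5,5)·4!
= 362880 - 201600 + 50400 - 7200 + 600 - 24
= 205056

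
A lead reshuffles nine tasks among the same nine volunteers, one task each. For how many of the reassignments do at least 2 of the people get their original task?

# with exactly i fixed is C(9,i)·!(9-i); sum over i=2..9:
  i=2: C(9,2)·!7 = 36·1854 = 66744
  i=3: C(9,3)·!6 = 84·265 = 22260
  i=4: C(9,4)·!5 = 126·44 = 5544
  i=5: C(9,5)·!4 = 126·9 = 1134
  i=6: C(9,6)·!3 = 84·2 = 168
  i=7: C(9,7)·!2 = 36·1 = 36
  i=8: C(9,8)·!1 = 9·0 = 0
  i=9: C(9,9)·!0 = 1·1 = 1
Total = 95887.

95887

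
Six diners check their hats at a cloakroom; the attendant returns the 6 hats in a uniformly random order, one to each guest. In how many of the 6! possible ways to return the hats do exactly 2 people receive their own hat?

135

Choose which 2 of the 6 are fixed: C(6,2) = 15.
The other 4 form a derangement: !4 = 9.
Total: 15 × 9 = 135.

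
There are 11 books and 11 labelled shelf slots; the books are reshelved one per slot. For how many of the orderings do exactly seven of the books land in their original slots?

2970

Choose which 7 of the 11 are fixed: C(11,7) = 330.
The other 4 form a derangement: !4 = 9.
Total: 330 × 9 = 2970.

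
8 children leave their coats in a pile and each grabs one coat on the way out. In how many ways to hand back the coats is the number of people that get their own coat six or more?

29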